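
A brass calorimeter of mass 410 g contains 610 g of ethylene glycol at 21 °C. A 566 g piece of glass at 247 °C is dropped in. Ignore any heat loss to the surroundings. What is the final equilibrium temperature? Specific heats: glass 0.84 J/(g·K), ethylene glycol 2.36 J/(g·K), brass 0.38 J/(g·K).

T_f ≈ 72.9 °C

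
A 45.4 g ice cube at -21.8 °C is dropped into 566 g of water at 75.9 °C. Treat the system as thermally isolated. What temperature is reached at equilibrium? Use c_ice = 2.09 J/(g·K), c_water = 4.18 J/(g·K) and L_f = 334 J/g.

T_f ≈ 63.5 °C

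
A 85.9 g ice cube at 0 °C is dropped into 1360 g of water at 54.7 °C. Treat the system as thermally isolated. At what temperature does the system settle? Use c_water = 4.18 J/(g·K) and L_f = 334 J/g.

T_f ≈ 46.7 °C

Net heat exchanged in the isolated system is zero:
melt ice: 85.9×334 = 28691
  meltwater 0→T: 85.9×4.18×T = 359.06 T
  water: 5684.8(T − 54.7)
6043.9 T = 310959 − 28691 = 282268
T ≈ 46.70 °C. Since T > 0 °C, the all-ice-melts assumption holds.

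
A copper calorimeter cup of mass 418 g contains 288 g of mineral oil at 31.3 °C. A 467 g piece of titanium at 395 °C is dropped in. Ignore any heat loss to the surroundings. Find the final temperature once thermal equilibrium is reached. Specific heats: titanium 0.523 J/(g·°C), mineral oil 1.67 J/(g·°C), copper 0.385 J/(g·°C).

T_f ≈ 131.5 °C

Let T be the final temperature. ΣQ_i = 0:
467*0.523*(T − 395) + 288*1.67*(T − 31.3) + 418*0.385*(T − 31.3) = 0
886.13 T = 116566
T = 116566/886.13 ≈ 131.55 °C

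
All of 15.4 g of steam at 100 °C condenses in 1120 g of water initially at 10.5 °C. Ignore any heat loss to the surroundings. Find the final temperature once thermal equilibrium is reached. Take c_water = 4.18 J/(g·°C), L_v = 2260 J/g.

T_f ≈ 19.0 °C

Taking heat into each body as positive, Σ m c ΔT = 0:
condense steam: −15.4×2260 = −34804; condensed water 100 °C→T: 64.37(T − 100); water warms: 1120×4.18×(T − 10.5) = 4681.6(T − 10.5)
4746 T = 34804 + 6437.2 + 49157 = 90398
T ≈ 19.05 °C (< 100 °C, so full condensation is consistent).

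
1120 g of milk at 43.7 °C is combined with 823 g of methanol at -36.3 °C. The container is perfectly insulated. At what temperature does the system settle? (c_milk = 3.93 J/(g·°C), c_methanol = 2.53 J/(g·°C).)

T_f ≈ 18.0 °C

T_f is the heat-capacity-weighted average of the initial temperatures:
T_f = (4401.6·43.7 + 2082.2·(-36.3)) / (4401.6 + 2082.2)
    = 116766 / 6483.8 ≈ 18.01 °C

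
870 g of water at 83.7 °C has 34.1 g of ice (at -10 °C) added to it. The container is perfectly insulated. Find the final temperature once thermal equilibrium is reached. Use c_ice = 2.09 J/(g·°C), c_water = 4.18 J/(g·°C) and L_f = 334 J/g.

Sum of m c ΔT and latent-heat terms is zero:
ice -10→0 °C: 34.1·2.09·10 = 712.69
  latent heat to melt: 34.1·334 = 11389
  warm the meltwater: 142.54 T
  water cools: 870·4.18·(T − 83.7) = 3636.6(T − 83.7)
3779.1 T = 304383 − 12102 = 292281
T ≈ 77.34 °C. Since T > 0 °C, the all-ice-melts assumption holds.

T_f ≈ 77.3 °C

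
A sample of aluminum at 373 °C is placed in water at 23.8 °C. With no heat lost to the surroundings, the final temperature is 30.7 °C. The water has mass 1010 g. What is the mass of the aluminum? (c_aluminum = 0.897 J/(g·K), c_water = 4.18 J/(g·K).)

m ≈ 94.9 g

Setting the total heat transfer to zero:
m·0.897·(30.7 − 373) + 1010·4.18·(30.7 − 23.8) = 0
-307.04 m = -29130
m = -29130/-307.04 ≈ 94.87 g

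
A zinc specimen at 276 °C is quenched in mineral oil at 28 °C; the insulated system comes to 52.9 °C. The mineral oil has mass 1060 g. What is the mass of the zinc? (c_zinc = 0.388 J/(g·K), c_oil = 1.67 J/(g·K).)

Conservation of energy gives ΣQ = 0:
m·0.388·(52.9 − 276) + 1060·1.67·(52.9 − 28) = 0
-86.56 m = -44078
m = -44078/-86.56 ≈ 509.2 g

m ≈ 509 g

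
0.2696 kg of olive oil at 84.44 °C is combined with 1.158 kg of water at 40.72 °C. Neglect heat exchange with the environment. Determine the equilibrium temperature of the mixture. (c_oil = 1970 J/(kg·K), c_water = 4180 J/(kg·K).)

T_f is the heat-capacity-weighted average of the initial temperatures:
T_f = (531.11*84.44 + 4840.4*40.72) / (531.11 + 4840.4)
    = 241950 / 5371.6 ≈ 45.04 °C

T_f ≈ 45.0 °C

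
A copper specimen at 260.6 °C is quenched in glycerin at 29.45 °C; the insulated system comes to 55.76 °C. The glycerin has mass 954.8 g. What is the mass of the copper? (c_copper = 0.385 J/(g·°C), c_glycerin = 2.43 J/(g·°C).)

m ≈ 774 g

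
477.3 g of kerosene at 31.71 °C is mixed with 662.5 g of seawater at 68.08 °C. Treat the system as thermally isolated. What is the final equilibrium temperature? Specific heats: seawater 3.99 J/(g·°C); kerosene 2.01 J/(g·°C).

T_f ≈ 58.4 °C

Set heat shed by the hot body equal to heat absorbed by the cold body:
662.5×3.99×(68.08 − T) = 477.3×2.01×(T − 31.71)
2643.4(68.08 − T) = 959.37(T − 31.71)
3602.7 T = 210383  ⇒  T ≈ 58.40 °C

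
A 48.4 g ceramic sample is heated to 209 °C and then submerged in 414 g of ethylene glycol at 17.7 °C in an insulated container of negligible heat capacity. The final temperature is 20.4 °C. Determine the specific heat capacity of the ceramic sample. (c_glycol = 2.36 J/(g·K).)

Taking heat into each body as positive, Σ m c ΔT = 0:
48.4·c·(20.4 − 209) + 414·2.36·(20.4 − 17.7) = 0
-9128.2 c = -2638
c = -2638/-9128.2 ≈ 0.289 J/(g·K)

c ≈ 0.289 J/(g·K)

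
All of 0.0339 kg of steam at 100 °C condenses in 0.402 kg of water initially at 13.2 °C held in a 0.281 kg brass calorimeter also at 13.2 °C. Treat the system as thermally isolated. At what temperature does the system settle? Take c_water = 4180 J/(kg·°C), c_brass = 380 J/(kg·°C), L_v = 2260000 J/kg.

T_f ≈ 59.3 °C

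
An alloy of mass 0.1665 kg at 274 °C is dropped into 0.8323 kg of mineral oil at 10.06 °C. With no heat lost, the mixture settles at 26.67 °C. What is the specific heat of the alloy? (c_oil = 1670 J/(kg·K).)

Heat lost by the alloy = heat gained by the oil:
0.1665·c·(274 − 26.67) = 0.8323·1670·(26.67 − 10.06)
41.18 c = 23087  ⇒  c ≈ 560.6 J/(kg·K)

c ≈ 561 J/(kg·K)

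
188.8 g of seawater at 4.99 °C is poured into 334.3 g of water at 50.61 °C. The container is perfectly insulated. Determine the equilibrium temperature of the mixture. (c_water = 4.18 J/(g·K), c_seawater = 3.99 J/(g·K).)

T_f is the heat-capacity-weighted average of the initial temperatures:
T_f = (1397.4·50.61 + 753.31·4.99) / (1397.4 + 753.31)
    = 74480 / 2150.7 ≈ 34.63 °C

T_f ≈ 34.6 °C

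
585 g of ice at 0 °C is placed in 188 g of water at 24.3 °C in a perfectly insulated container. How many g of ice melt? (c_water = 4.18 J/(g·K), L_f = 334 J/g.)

Cooling the water to 0 °C releases 188×4.18×24.3 = 19096 J.
To melt every bit of ice: 585×334 = 195390 J.
19096 J < 195390 J, so only part of the ice melts and the system sits at 0 °C.
Mass melted = 19096/334 ≈ 57.17 g.

m_melted ≈ 57.2 g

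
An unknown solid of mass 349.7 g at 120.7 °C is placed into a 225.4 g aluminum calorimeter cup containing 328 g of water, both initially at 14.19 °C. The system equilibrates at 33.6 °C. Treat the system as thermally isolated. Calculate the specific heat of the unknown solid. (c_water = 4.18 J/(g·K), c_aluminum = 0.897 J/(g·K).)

c ≈ 1 J/(g·K)

Taking heat into each body as positive, Σ m c ΔT = 0:
349.7×c×(33.6 − 120.7) + 328×4.18×(33.6 − 14.19) + 225.4×0.897×(33.6 − 14.19) = 0
-30459 c = -30536
c = -30536/-30459 ≈ 1.003 J/(g·K)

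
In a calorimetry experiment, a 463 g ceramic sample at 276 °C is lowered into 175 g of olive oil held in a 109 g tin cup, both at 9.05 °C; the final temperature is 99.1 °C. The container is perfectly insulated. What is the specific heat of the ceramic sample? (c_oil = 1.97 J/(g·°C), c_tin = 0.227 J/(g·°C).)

c ≈ 0.406 J/(g·°C)

Conservation of energy gives ΣQ = 0:
463×c×(99.1 − 276) + 175×1.97×(99.1 − 9.05) + 109×0.227×(99.1 − 9.05) = 0
-81905 c = -33273
c = -33273/-81905 ≈ 0.4062 J/(g·°C)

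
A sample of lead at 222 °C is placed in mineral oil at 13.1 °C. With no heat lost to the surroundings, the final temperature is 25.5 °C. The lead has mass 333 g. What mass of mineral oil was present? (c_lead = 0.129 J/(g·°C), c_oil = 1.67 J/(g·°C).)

|Q_lead| = |Q_oil|:
333·0.129·(222 − 25.5) = m·1.67·(25.5 − 13.1)
20.71 m = 8441.1  ⇒  m ≈ 407.6 g

m ≈ 408 g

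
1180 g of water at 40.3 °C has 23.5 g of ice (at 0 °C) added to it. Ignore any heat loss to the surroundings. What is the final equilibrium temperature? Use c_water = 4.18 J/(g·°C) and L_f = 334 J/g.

T_f ≈ 38.0 °C

Taking heat into each body as positive, Σ m c ΔT = 0:
latent heat to melt: 23.5×334 = 7849
  meltwater 0→T: 23.5×4.18×T = 98.23 T
  water cools: 1180×4.18×(T − 40.3) = 4932.4(T − 40.3)
5030.6 T = 198776 − 7849 = 190927
T ≈ 37.95 °C (positive, so assuming full melt was valid).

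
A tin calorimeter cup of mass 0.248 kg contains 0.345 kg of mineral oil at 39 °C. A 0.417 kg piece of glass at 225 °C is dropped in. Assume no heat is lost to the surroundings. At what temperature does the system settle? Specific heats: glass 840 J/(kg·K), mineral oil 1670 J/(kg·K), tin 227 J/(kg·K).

T_f ≈ 105.3 °C

Heat gained plus heat lost sum to zero:
0.417*840*(T − 225) + 0.345*1670*(T − 39) + 0.248*227*(T − 39) = 0
350.28(T − 225) + 576.15(T − 39) + 56.3(T − 39) = 0
982.73 T = 103478
T = 103478 / 982.73 = 105 °C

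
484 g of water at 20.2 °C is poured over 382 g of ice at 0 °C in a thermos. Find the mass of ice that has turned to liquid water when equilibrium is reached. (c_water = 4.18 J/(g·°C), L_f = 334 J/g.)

m_melted ≈ 122 g

Cooling the water to 0 °C releases 484×4.18×20.2 = 40867 J.
Fully melting the ice requires m_ice L_f = 382×334 = 127588 J.
Since 40867 < 127588 J, not all the ice melts; equilibrium is at 0 °C.
Mass melted = 40867/334 ≈ 122.4 g.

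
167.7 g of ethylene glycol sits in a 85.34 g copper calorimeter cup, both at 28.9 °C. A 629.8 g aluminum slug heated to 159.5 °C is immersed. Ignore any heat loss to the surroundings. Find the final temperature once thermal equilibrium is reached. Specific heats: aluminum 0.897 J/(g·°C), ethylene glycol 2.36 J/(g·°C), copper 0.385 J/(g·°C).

T_f ≈ 103.2 °C

Taking heat into each body as positive, Σ m c ΔT = 0:
629.8·0.897·(T − 159.5) + 167.7·2.36·(T − 28.9) + 85.34·0.385·(T − 28.9) = 0
993.56 T = 102494
T ≈ 103.16 °C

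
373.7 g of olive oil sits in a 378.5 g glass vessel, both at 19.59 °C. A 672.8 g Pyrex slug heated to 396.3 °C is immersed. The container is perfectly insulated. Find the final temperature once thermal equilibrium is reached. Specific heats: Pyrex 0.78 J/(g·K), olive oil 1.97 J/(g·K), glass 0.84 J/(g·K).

T_f ≈ 144.8 °C

T_f = Σ m_i c_i T_i / Σ m_i c_i:
T_f = (524.78×396.3 + 736.19×19.59 + 317.94×19.59) / (524.78 + 736.19 + 317.94)
    = 228622 / 1578.9 ≈ 144.80 °C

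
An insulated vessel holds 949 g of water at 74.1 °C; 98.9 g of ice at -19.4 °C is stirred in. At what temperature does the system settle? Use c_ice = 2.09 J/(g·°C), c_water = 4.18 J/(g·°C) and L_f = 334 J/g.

Energy balance with sensible and latent terms:
warm ice to 0 °C: 98.9×2.09×(0 − (-19.4)) = 4010
  latent heat to melt: 98.9×334 = 33033
  warm the meltwater: 413.4 T
  water: 3966.8(T − 74.1)
4380.2 T = 293941 − 37043 = 256899
T ≈ 58.65 °C (positive, so assuming full melt was valid).

T_f ≈ 58.6 °C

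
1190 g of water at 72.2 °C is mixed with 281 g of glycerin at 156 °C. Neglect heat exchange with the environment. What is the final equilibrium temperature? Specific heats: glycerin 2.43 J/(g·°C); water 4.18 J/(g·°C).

T_f ≈ 82.3 °C

Taking heat into each body as positive, Σ m c ΔT = 0:
281*2.43*(T − 156) + 1190*4.18*(T − 72.2) = 0
682.83(T − 156) + 4974.2(T − 72.2) = 0
(682.83 + 4974.2) T = 682.83*156 + 4974.2*72.2
T = 465659/5657 ≈ 82.32 °C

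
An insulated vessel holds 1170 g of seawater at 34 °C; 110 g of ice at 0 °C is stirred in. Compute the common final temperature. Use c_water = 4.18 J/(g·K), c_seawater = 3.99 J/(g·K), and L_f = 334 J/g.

Heat gained plus heat lost sum to zero:
melt ice: 110·334 = 36740
  meltwater 0→T: 110·4.18·T = 459.8 T
  seawater cools: 1170·3.99·(T − 34) = 4668.3(T − 34)
5128.1 T = 158722 − 36740 = 121982
T ≈ 23.79 °C. Since T > 0 °C, the all-ice-melts assumption holds.

T_f ≈ 23.8 °C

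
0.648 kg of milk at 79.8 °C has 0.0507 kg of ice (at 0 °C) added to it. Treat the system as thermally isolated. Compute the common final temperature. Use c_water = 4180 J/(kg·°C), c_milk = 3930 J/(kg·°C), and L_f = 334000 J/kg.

Setting the total heat transfer to zero:
latent heat to melt: 0.0507×334000 = 16934; warm the meltwater: 211.93 T; milk: 2546.6(T − 79.8)
2758.6 T = 203222 − 16934 = 186288
T ≈ 67.53 °C — above 0 °C, consistent with complete melting.

T_f ≈ 67.5 °C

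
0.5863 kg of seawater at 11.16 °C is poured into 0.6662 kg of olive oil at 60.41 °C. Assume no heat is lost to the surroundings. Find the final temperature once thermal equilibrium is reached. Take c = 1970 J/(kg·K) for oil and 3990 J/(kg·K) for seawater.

|Q_oil| = |Q_seawater|:
0.6662·1970·(60.41 − T) = 0.5863·3990·(T − 11.16)
1312.4(60.41 − T) = 2339.3(T − 11.16)
3651.8 T = 105390  ⇒  T ≈ 28.86 °C

T_f ≈ 28.9 °C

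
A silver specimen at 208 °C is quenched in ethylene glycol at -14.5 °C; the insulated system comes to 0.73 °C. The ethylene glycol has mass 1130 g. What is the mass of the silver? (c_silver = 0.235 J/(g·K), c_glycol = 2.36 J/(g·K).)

m ≈ 834 g

Heat lost by the silver = heat gained by the glycol:
m×0.235×(208 − 0.73) = 1130×2.36×(0.73 − (-14.5))
48.71 m = 40615  ⇒  m ≈ 833.8 g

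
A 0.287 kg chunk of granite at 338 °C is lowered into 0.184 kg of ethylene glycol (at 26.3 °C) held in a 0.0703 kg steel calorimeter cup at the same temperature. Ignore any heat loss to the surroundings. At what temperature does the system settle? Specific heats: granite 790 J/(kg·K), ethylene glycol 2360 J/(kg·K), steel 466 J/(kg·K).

Taking heat into each body as positive, Σ m c ΔT = 0:
0.287*790*(T − 338) + 0.184*2360*(T − 26.3) + 0.0703*466*(T − 26.3) = 0
(226.73 + 434.24 + 32.76) T = 226.73*338 + 434.24*26.3 + 32.76*26.3
T = 88917 / 693.73 = 128 °C

T_f ≈ 128.2 °C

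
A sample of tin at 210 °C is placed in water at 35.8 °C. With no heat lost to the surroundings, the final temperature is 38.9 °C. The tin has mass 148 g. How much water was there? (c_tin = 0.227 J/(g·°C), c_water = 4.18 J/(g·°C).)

m ≈ 444 g

Conservation of energy gives ΣQ = 0:
148×0.227×(38.9 − 210) + m×4.18×(38.9 − 35.8) = 0
12.96 m = 5748.3
m = 5748.3/12.96 ≈ 443.6 g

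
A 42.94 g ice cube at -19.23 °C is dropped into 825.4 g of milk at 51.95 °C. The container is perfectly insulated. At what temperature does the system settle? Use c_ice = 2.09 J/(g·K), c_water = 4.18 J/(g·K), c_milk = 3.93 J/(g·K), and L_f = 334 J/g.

Energy conservation, ΣQ = 0:
ice -19.23→0 °C: 42.94·2.09·19.23 = 1725.8; melt ice: 42.94·334 = 14342; warm the meltwater: 179.49 T; milk: 3243.8(T − 51.95)
3423.3 T = 168517 − 16068 = 152449
T ≈ 44.53 °C — above 0 °C, consistent with complete melting.

T_f ≈ 44.5 °C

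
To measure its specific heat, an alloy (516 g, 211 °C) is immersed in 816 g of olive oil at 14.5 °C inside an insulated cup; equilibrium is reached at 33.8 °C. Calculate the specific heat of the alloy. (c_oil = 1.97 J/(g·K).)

c ≈ 0.339 J/(g·K)

m_s c (T_s − T_f) = m_oil c_oil (T_f − T_0):
516·c·(211 − 33.8) = 816·1.97·(33.8 − 14.5)
91435 c = 31025  ⇒  c ≈ 0.3393 J/(g·K)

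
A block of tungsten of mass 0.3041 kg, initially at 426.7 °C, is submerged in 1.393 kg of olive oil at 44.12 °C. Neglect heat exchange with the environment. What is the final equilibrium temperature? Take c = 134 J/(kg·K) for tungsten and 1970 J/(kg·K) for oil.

T_f ≈ 49.7 °C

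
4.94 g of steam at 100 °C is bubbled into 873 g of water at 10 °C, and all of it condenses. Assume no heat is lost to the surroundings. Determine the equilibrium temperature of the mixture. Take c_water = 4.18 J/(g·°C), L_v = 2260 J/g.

T_f ≈ 13.5 °C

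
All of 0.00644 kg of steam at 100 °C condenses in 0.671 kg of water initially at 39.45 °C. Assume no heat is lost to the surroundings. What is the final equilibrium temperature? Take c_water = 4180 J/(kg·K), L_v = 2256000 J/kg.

T_f ≈ 45.2 °C

Setting the total heat transfer to zero:
condense steam: −0.00644×2256000 = −14529; condensate cools 100→T: 0.00644×4180×(T − 100) = 26.92(T − 100); original water: 2804.8(T − 39.45)
2831.7 T = 14529 + 2691.9 + 110649 = 127869
T ≈ 45.16 °C — below 100 °C, confirming all the steam condensed.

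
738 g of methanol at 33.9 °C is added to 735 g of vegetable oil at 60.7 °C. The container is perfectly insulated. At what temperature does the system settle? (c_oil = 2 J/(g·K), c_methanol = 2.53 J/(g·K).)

T_f ≈ 45.7 °C

T_f is the heat-capacity-weighted average of the initial temperatures:
T_f = (1470·60.7 + 1867.1·33.9) / (1470 + 1867.1)
    = 152525 / 3337.1 ≈ 45.71 °C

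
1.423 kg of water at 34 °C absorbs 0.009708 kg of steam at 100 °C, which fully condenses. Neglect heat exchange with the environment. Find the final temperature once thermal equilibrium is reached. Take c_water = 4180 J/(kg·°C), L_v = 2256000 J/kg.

T_f ≈ 38.1 °C

Let T be the final temperature. ΣQ_i = 0:
latent heat released on condensation: 0.009708·2256000 = 21901
  condensed water 100 °C→T: 40.58(T − 100)
  original water: 5948.1(T − 34)
5988.7 T = 21901 + 4057.9 + 202237 = 228196
T ≈ 38.10 °C, under the boiling point, so the assumption holds.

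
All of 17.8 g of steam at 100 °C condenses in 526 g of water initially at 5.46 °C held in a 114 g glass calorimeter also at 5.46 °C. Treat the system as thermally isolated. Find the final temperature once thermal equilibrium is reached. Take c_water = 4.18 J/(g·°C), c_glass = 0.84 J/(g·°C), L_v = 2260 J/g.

Taking heat into each body as positive, Σ m c ΔT = 0:
condense steam: −17.8×2260 = −40228
  condensate cools 100→T: 17.8×4.18×(T − 100) = 74.4(T − 100)
  water warms: 526×4.18×(T − 5.46) = 2198.7(T − 5.46)
  cup: 95.76(T − 5.46)
2368.8 T = 40228 + 7440.4 + 12528 = 60196
T ≈ 25.41 °C — below 100 °C, confirming all the steam condensed.

T_f ≈ 25.4 °C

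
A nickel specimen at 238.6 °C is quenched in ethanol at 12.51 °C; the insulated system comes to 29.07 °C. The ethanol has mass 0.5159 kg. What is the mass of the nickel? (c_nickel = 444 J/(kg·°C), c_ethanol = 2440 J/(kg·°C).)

m ≈ 0.224 kg

Energy conservation, ΣQ = 0:
m·444·(29.07 − 238.6) + 0.5159·2440·(29.07 − 12.51) = 0
-93031 m = -20846
m = -20846/-93031 ≈ 0.2241 kg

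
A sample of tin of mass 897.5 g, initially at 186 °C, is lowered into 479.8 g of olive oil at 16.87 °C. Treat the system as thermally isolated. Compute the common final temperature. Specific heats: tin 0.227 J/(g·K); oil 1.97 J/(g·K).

T_f ≈ 46.9 °C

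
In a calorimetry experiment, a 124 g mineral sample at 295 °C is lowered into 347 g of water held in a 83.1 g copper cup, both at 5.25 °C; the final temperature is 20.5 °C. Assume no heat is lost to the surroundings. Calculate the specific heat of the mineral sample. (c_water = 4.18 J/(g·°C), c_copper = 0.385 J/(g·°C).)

Net heat exchanged in the isolated system is zero:
124×c×(20.5 − 295) + 347×4.18×(20.5 − 5.25) + 83.1×0.385×(20.5 − 5.25) = 0
-34038 c = -22607
c = -22607/-34038 ≈ 0.6642 J/(g·°C)

c ≈ 0.664 J/(g·°C)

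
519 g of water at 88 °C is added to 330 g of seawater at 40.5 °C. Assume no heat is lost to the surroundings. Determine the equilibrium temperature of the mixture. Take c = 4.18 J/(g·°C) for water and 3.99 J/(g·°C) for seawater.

T_f ≈ 70.1 °C

Setting the total heat transfer to zero:
519×4.18×(T − 88) + 330×3.99×(T − 40.5) = 0
2169.4(T − 88) + 1316.7(T − 40.5) = 0
3486.1 T = 244235
T ≈ 70.06 °C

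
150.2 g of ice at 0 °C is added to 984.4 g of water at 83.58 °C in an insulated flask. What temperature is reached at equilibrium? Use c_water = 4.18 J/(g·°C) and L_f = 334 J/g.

Conservation of energy gives ΣQ = 0:
fusion: m_ice L_f = 150.2·334 = 50167; warm the meltwater: 627.84 T; water: 4114.8(T − 83.58)
4742.6 T = 343914 − 50167 = 293748
T ≈ 61.94 °C — above 0 °C, consistent with complete melting.

T_f ≈ 61.9 °C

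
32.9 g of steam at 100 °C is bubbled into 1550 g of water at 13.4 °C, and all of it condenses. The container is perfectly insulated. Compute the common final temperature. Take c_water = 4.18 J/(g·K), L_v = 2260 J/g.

T_f ≈ 26.4 °C

Heat gained plus heat lost sum to zero:
latent heat released on condensation: 32.9·2260 = 74354; condensate cools 100→T: 32.9·4.18·(T − 100) = 137.52(T − 100); water warms: 1550·4.18·(T − 13.4) = 6479(T − 13.4)
6616.5 T = 74354 + 13752 + 86819 = 174925
T ≈ 26.44 °C, under the boiling point, so the assumption holds.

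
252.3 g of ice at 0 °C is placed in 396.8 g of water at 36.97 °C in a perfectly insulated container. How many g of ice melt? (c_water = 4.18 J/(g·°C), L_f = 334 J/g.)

Cooling the water to 0 °C releases 396.8·4.18·36.97 = 61319 J.
Fully melting the ice requires m_ice L_f = 252.3·334 = 84268 J.
61319 J < 84268 J, so only part of the ice melts and the system sits at 0 °C.
Mass melted = 61319/334 ≈ 183.6 g.

m_melted ≈ 184 g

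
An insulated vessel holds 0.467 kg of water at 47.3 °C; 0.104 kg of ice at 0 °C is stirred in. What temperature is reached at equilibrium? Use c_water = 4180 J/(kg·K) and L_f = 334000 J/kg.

Sum of m c ΔT and latent-heat terms is zero:
melt ice: 0.104×334000 = 34736
  meltwater 0→T: 0.104×4180×T = 434.72 T
  water cools: 0.467×4180×(T − 47.3) = 1952.1(T − 47.3)
2386.8 T = 92332 − 34736 = 57596
T ≈ 24.13 °C (positive, so assuming full melt was valid).

T_f ≈ 24.1 °C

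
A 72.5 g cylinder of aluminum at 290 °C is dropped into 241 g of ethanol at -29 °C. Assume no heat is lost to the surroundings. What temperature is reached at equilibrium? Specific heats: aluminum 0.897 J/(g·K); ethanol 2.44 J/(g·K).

T_f ≈ 2.8 °C

Setting the total heat transfer to zero:
72.5*0.897*(T − 290) + 241*2.44*(T − (-29)) = 0
65.03(T − 290) + 588.04(T − (-29)) = 0
(65.03 + 588.04) T = 65.03*290 + 588.04*(-29)
T = 1806.3 / 653.07 = 2.77 °C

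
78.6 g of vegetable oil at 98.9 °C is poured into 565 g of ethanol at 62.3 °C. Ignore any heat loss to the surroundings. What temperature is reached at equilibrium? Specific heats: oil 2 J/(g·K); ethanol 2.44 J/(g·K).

T_f ≈ 66.0 °C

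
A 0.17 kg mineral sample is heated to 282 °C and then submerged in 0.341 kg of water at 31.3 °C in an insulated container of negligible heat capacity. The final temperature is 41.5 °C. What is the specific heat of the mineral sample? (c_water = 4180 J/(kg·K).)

c ≈ 356 J/(kg·K)

Net heat exchanged in the isolated system is zero:
0.17·c·(41.5 − 282) + 0.341·4180·(41.5 − 31.3) = 0
-40.89 c = -14539
c = -14539/-40.89 ≈ 355.6 J/(kg·K)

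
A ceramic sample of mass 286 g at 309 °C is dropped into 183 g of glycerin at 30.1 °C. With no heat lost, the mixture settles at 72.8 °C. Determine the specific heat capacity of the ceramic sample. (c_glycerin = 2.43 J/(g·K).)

Heat lost by the ceramic sample = heat gained by the glycerin:
286·c·(309 − 72.8) = 183·2.43·(72.8 − 30.1)
67553 c = 18988  ⇒  c ≈ 0.2811 J/(g·K)

c ≈ 0.281 J/(g·K)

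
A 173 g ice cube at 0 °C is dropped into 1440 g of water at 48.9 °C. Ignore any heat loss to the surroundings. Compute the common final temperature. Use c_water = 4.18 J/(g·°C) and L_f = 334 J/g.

T_f ≈ 35.1 °C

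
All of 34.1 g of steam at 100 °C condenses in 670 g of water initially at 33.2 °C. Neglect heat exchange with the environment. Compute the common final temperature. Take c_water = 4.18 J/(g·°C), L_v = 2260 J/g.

Energy conservation, ΣQ = 0:
condense steam: −34.1·2260 = −77066
  condensate cools 100→T: 34.1·4.18·(T − 100) = 142.54(T − 100)
  water warms: 670·4.18·(T − 33.2) = 2800.6(T − 33.2)
2943.1 T = 77066 + 14254 + 92980 = 184300
T ≈ 62.62 °C (< 100 °C, so full condensation is consistent).

T_f ≈ 62.6 °C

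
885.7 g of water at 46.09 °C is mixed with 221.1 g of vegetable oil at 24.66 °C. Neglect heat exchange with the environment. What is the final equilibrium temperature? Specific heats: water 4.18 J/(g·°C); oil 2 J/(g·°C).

T_f ≈ 43.8 °C

Taking heat into each body as positive, Σ m c ΔT = 0:
885.7*4.18*(T − 46.09) + 221.1*2*(T − 24.66) = 0
(3702.2 + 442.2) T = 3702.2*46.09 + 442.2*24.66
T = 181540/4144.4 ≈ 43.80 °C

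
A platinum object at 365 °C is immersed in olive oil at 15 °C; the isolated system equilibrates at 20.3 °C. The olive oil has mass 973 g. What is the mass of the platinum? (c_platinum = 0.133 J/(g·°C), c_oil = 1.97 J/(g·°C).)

m ≈ 222 g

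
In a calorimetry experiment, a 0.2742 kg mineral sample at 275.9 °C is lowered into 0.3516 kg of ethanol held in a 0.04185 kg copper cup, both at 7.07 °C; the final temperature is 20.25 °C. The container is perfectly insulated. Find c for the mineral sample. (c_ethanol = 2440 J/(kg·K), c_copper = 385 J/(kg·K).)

Setting the total heat transfer to zero:
0.2742·c·(20.25 − 275.9) + 0.3516·2440·(20.25 − 7.07) + 0.04185·385·(20.25 − 7.07) = 0
-70.1 c = -11520
c = -11520/-70.1 ≈ 164.3 J/(kg·K)

c ≈ 164 J/(kg·K)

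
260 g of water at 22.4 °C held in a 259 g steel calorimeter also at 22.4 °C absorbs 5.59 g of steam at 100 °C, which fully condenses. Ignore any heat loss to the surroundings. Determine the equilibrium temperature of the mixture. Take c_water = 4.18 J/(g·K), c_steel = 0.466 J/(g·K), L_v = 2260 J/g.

T_f ≈ 34.1 °C

Energy balance with sensible and latent terms:
latent heat released on condensation: 5.59×2260 = 12633; condensate cools 100→T: 5.59×4.18×(T − 100) = 23.37(T − 100); water warms: 260×4.18×(T − 22.4) = 1086.8(T − 22.4); steel cup: 259×0.466×(T − 22.4) = 120.69(T − 22.4)
1230.9 T = 12633 + 2336.6 + 27048 = 42018
T ≈ 34.14 °C, under the boiling point, so the assumption holds.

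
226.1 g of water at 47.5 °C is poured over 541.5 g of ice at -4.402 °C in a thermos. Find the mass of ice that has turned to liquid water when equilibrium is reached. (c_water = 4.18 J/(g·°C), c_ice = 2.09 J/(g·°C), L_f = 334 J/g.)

Cooling the water to 0 °C releases 226.1×4.18×47.5 = 44892 J.
Of that, 541.5×2.09×4.402 = 4981.9 J goes to bring the ice to 0 °C, leaving 39910 J.
Fully melting the ice requires m_ice L_f = 541.5×334 = 180861 J.
That's not enough to melt it all — equilibrium is at 0 °C with ice remaining.
Mass melted = 39910/334 ≈ 119.5 g.

m_melted ≈ 119 g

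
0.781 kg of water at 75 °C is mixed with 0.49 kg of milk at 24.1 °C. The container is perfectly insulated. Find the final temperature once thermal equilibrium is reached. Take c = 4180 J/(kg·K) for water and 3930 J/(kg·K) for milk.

T_f ≈ 56.1 °C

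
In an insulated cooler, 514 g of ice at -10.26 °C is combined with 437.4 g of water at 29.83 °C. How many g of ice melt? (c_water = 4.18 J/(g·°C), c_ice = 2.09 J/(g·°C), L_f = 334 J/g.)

Heat available from the water dropping to 0 °C: 437.4·4.18·29.83 = 54539 J.
Warming the ice to 0 °C takes 514·2.09·10.26 = 11022 J, leaving 43517 J for melting.
To melt every bit of ice: 514·334 = 171676 J.
That's not enough to melt it all — equilibrium is at 0 °C with ice remaining.
m_melt = 43517 / L_f = 130.3 g.

m_melted ≈ 130 g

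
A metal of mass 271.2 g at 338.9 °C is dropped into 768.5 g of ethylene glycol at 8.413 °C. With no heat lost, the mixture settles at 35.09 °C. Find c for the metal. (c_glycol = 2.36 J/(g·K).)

c ≈ 0.587 J/(g·K)

Heat gained plus heat lost sum to zero:
271.2×c×(35.09 − 338.9) + 768.5×2.36×(35.09 − 8.413) = 0
-82393 c = -48383
c = -48383/-82393 ≈ 0.5872 J/(g·K)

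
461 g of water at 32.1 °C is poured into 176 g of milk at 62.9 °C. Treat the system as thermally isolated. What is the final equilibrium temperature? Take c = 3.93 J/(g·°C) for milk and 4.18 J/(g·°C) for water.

T_f is the heat-capacity-weighted average of the initial temperatures:
T_f = (691.68·62.9 + 1927·32.1) / (691.68 + 1927)
    = 105363 / 2618.7 ≈ 40.24 °C

T_f ≈ 40.2 °C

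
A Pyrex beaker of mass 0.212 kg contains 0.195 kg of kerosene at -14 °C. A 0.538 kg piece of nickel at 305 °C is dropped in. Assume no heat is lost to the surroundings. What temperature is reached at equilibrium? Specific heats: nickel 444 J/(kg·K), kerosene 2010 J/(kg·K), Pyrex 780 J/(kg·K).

T_f ≈ 81.7 °C

Conservation of energy gives ΣQ = 0:
0.538·444·(T − 305) + 0.195·2010·(T − (-14)) + 0.212·780·(T − (-14)) = 0
238.87(T − 305) + 391.95(T − (-14)) + 165.36(T − (-14)) = 0
796.18 T = 65054
T = 65054/796.18 ≈ 81.71 °C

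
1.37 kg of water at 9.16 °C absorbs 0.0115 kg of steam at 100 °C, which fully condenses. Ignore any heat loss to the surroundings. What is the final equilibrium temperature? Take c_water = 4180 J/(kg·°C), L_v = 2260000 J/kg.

T_f ≈ 14.4 °C

Taking heat into each body as positive, Σ m c ΔT = 0:
steam→water at 100 °C releases m L_v = 0.0115·2260000 = 25990
  condensate cools 100→T: 0.0115·4180·(T − 100) = 48.07(T − 100)
  water warms: 1.37·4180·(T − 9.16) = 5726.6(T − 9.16)
5774.7 T = 25990 + 4807 + 52456 = 83253
T ≈ 14.42 °C (< 100 °C, so full condensation is consistent).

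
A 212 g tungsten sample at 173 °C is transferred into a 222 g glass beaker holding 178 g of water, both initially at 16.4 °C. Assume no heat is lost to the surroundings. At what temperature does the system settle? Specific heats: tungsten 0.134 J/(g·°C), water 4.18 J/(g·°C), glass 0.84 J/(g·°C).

T_f ≈ 21.0 °C

Let T be the final temperature. ΣQ_i = 0:
212×0.134×(T − 173) + 178×4.18×(T − 16.4) + 222×0.84×(T − 16.4) = 0
28.41(T − 173) + 744.04(T − 16.4) + 186.48(T − 16.4) = 0
958.93 T = 20175
T = 20175 / 958.93 = 21 °C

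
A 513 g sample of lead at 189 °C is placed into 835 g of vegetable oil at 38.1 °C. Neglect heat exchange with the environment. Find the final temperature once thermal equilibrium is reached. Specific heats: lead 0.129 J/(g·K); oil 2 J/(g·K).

T_f ≈ 43.9 °C

Net heat exchanged in the isolated system is zero:
513×0.129×(T − 189) + 835×2×(T − 38.1) = 0
66.18(T − 189) + 1670(T − 38.1) = 0
(66.18 + 1670) T = 66.18×189 + 1670×38.1
T ≈ 43.85 °C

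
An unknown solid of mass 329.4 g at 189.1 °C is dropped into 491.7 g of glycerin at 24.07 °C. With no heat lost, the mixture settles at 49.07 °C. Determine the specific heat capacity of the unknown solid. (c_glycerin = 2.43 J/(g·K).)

c ≈ 0.648 J/(g·K)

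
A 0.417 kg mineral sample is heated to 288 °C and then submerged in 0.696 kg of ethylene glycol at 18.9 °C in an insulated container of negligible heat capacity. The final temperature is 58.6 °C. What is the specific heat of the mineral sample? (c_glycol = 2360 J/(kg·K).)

c ≈ 682 J/(kg·K)

m_s c (T_s − T_f) = m_glycol c_glycol (T_f − T_0):
0.417·c·(288 − 58.6) = 0.696·2360·(58.6 − 18.9)
95.66 c = 65210  ⇒  c ≈ 681.7 J/(kg·K)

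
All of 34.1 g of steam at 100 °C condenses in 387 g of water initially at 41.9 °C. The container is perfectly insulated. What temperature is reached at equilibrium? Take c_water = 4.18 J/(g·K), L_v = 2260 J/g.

T_f ≈ 90.4 °C

Conservation of energy gives ΣQ = 0:
condense steam: −34.1·2260 = −77066; condensed water 100 °C→T: 142.54(T − 100); original water: 1617.7(T − 41.9)
1760.2 T = 77066 + 14254 + 67780 = 159100
T ≈ 90.39 °C, under the boiling point, so the assumption holds.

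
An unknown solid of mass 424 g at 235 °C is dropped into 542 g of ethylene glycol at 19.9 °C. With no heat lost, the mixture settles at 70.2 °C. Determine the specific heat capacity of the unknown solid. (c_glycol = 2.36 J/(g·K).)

c ≈ 0.921 J/(g·K)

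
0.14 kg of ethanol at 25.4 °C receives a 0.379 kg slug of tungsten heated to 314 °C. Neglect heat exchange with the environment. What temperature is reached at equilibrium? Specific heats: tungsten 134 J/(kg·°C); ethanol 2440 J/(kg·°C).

T_f ≈ 62.8 °C

Heat lost by the tungsten equals heat gained by the ethanol:
0.379·134·(314 − T) = 0.14·2440·(T − 25.4)
50.79(314 − T) = 341.6(T − 25.4)
392.39 T = 24623  ⇒  T ≈ 62.75 °C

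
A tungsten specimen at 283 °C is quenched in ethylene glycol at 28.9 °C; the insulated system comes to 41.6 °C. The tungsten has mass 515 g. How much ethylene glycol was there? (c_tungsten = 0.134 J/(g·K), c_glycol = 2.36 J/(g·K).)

m ≈ 556 g

|Q_tungsten| = |Q_glycol|:
515×0.134×(283 − 41.6) = m×2.36×(41.6 − 28.9)
29.97 m = 16659  ⇒  m ≈ 555.8 g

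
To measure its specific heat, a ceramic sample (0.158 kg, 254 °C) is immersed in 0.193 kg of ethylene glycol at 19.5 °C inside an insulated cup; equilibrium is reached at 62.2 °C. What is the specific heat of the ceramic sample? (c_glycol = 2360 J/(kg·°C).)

c ≈ 642 J/(kg·°C)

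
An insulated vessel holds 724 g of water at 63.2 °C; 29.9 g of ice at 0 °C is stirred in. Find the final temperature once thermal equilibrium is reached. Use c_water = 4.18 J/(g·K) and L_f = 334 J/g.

T_f ≈ 57.5 °C

Let T be the final temperature. ΣQ_i = 0:
latent heat to melt: 29.9×334 = 9986.6
  meltwater 0→T: 29.9×4.18×T = 124.98 T
  water cools: 724×4.18×(T − 63.2) = 3026.3(T − 63.2)
3151.3 T = 191263 − 9986.6 = 181277
T ≈ 57.52 °C (positive, so assuming full melt was valid).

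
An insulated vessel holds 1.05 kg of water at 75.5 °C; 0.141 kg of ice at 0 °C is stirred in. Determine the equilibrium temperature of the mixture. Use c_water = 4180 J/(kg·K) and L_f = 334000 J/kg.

T_f ≈ 57.1 °C

Net heat exchanged in the isolated system is zero:
melt ice: 0.141·334000 = 47094
  warm the meltwater: 589.38 T
  water: 4389(T − 75.5)
4978.4 T = 331370 − 47094 = 284276
T ≈ 57.10 °C — above 0 °C, consistent with complete melting.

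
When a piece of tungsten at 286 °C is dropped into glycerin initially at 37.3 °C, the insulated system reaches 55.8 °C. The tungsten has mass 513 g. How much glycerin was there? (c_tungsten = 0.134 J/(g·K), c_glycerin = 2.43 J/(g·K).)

m ≈ 352 g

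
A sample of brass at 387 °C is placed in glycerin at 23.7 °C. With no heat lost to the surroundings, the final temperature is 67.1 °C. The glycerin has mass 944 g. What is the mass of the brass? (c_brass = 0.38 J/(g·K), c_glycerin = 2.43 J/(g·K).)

Heat lost by the brass = heat gained by the glycerin:
m·0.38·(387 − 67.1) = 944·2.43·(67.1 − 23.7)
121.56 m = 99556  ⇒  m ≈ 819 g

m ≈ 819 g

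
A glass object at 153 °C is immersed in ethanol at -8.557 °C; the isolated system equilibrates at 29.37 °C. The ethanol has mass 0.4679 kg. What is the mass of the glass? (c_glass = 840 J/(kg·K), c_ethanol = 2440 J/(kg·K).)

Heat lost by the glass = heat gained by the ethanol:
m×840×(153 − 29.37) = 0.4679×2440×(29.37 − (-8.557))
103849 m = 43300  ⇒  m ≈ 0.417 kg

m ≈ 0.417 kg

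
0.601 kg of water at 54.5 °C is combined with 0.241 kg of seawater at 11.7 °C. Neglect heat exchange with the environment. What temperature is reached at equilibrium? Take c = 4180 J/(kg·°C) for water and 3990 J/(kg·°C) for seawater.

|Q_water| = |Q_seawater|:
0.601*4180*(54.5 − T) = 0.241*3990*(T − 11.7)
2512.2(54.5 − T) = 961.59(T − 11.7)
3473.8 T = 148164  ⇒  T ≈ 42.65 °C

T_f ≈ 42.7 °C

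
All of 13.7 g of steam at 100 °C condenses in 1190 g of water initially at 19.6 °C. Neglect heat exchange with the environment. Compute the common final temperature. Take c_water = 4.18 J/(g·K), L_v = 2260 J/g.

T_f ≈ 26.7 °C

Heat gained plus heat lost sum to zero:
condense steam: −13.7×2260 = −30962
  condensed water 100 °C→T: 57.27(T − 100)
  water warms: 1190×4.18×(T − 19.6) = 4974.2(T − 19.6)
5031.5 T = 30962 + 5726.6 + 97494 = 134183
T ≈ 26.67 °C — below 100 °C, confirming all the steam condensed.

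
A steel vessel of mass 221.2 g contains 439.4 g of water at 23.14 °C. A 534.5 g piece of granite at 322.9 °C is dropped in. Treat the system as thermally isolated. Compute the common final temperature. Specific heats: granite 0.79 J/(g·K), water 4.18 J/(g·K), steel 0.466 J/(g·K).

T_f ≈ 76.7 °C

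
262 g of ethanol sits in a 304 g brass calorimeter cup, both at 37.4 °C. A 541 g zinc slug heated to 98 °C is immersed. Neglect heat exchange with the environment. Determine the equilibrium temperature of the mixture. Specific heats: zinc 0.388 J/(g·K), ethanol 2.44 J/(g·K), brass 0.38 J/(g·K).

T_f ≈ 50.6 °C

Heat gained plus heat lost sum to zero:
541×0.388×(T − 98) + 262×2.44×(T − 37.4) + 304×0.38×(T − 37.4) = 0
964.71 T = 48801
T ≈ 50.59 °C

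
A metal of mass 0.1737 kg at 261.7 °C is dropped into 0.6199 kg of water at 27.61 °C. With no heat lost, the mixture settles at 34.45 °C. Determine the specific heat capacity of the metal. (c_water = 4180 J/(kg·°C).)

c ≈ 449 J/(kg·°C)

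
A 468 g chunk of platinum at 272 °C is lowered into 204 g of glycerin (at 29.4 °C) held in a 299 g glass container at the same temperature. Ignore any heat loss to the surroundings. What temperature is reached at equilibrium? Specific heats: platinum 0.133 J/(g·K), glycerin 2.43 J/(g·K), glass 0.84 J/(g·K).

Conservation of energy gives ΣQ = 0:
468*0.133*(T − 272) + 204*2.43*(T − 29.4) + 299*0.84*(T − 29.4) = 0
62.24(T − 272) + 495.72(T − 29.4) + 251.16(T − 29.4) = 0
(62.24 + 495.72 + 251.16) T = 62.24*272 + 495.72*29.4 + 251.16*29.4
T = 38889/809.12 ≈ 48.06 °C

T_f ≈ 48.1 °C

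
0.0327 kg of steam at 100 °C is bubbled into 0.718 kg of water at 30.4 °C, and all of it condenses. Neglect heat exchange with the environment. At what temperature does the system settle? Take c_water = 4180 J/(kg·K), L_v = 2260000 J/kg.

T_f ≈ 57.0 °C

Heat gained plus heat lost sum to zero:
steam→water at 100 °C releases m L_v = 0.0327·2260000 = 73902
  condensate cools 100→T: 0.0327·4180·(T − 100) = 136.69(T − 100)
  original water: 3001.2(T − 30.4)
3137.9 T = 73902 + 13669 + 91238 = 178808
T ≈ 56.98 °C — below 100 °C, confirming all the steam condensed.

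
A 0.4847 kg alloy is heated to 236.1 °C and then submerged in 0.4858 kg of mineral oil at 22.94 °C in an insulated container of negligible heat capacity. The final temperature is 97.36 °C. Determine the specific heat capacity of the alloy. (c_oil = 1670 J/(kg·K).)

c ≈ 898 J/(kg·K)

m_s c (T_s − T_f) = m_oil c_oil (T_f − T_0):
0.4847·c·(236.1 − 97.36) = 0.4858·1670·(97.36 − 22.94)
67.25 c = 60376  ⇒  c ≈ 897.8 J/(kg·K)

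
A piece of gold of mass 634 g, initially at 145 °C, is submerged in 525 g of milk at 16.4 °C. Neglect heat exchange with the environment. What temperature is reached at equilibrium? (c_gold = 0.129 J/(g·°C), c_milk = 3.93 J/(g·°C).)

Set heat shed by the hot body equal to heat absorbed by the cold body:
634*0.129*(145 − T) = 525*3.93*(T − 16.4)
81.79(145 − T) = 2063.2(T − 16.4)
2145 T = 45696  ⇒  T ≈ 21.30 °C

T_f ≈ 21.3 °C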